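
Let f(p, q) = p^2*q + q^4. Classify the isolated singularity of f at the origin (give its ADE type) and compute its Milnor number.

The Hessian of f at 0 has rank 0. Corank 2; j^3 = p^2*q has shape L^2 M (L != M), so D-series; mu = 5 gives D_5.

Type D_5, Milnor number mu = 5.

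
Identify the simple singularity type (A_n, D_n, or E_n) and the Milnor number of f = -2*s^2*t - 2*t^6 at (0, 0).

Type D7, Milnor number mu = 7.

The Hessian of f at 0 is [[0, 0], [0, 0]] with rank 0, so corank 2. A Groebner basis of the Jacobian ideal J(f) in C{s,t} is {s^2/6 + t^5, s^3, s*t}; counting standard monomials gives mu = 7. Corank 2; j^3 = -2*s^2*t has shape L^2 M (L != M), so D-series; mu = 7 gives D_7.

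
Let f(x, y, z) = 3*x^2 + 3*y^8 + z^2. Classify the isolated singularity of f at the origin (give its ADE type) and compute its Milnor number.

The Hessian of f at 0 has rank 2. Corank 1: A-series; mu = 7 gives A_7.

Type A7, Milnor number mu = 7.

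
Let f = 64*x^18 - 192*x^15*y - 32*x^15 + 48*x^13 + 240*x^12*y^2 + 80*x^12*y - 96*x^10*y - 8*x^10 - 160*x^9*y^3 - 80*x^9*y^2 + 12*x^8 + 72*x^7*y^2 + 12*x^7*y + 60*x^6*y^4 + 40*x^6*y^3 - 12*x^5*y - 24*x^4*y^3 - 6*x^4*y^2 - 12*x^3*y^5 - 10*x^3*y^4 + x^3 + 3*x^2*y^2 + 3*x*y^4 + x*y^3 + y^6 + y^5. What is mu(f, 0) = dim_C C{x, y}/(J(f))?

7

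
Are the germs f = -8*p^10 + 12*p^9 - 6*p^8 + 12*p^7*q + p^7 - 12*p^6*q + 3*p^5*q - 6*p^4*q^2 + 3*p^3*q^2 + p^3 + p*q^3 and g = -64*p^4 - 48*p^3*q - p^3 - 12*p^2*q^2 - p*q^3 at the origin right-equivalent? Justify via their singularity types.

The Hessian of f at 0 is [[0, 0], [0, 0]] with rank 0, so corank 2. A Groebner basis of the Jacobian ideal J(f) in C{p,q} is {p^3, p*q^2, 3*p^2 + q^3}; counting standard monomials gives mu = 7. Corank 2; j^3 = p^3 is a perfect cube, so E-series; the 4-jet and mu = 7 give E_7. The Hessian of g at 0 is [[0, 0], [0, 0]] with rank 0, so corank 2. A Groebner basis of the Jacobian ideal J(g) in C{p,q} is {3*p^2/16 + q^4 + q^3/16, p^3, p^2*q - p^2/16 - q^3/48, p^2/2 + p*q^2 + q^3/6}; counting standard monomials gives mu = 7. Corank 2; j^3 = -p^3 is a perfect cube, so E-series; the 4-jet and mu = 7 give E_7. Both have type E_7, hence right-equivalent.

Yes.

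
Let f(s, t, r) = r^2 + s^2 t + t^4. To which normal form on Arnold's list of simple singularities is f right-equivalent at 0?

The Hessian of f at 0 has rank 1. Corank 2; j^3 = s^2*t has shape L^2 M (L != M), so D-series; mu = 5 gives D_5.

D_{5}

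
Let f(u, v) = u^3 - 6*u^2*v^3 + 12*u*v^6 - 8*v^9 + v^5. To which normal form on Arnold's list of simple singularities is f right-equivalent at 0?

The Hessian of f at 0 has rank 0. Corank 2; j^3 = u^3 is a perfect cube, so E-series; the 5-jet and mu = 8 give E_8.

E8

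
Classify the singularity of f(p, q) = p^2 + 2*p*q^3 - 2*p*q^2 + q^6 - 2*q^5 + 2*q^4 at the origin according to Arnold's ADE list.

A3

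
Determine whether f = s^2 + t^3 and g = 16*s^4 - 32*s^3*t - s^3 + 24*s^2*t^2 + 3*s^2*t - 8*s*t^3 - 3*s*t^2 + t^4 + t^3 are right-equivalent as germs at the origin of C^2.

No.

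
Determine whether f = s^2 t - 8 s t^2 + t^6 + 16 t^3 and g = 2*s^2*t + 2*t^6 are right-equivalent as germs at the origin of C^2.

Yes.

The Hessian of f at 0 has rank 0. Corank 2; j^3 = t*(s - 4*t)^2 has shape L^2 M (L != M), so D-series; mu = 7 gives D_7. The Hessian of g at 0 has rank 0. Corank 2; j^3 = 2*s^2*t has shape L^2 M (L != M), so D-series; mu = 7 gives D_7. Both have type D_7, hence right-equivalent.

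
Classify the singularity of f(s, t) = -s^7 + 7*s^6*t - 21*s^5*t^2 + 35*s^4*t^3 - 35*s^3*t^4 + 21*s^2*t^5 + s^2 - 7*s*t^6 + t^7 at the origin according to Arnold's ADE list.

The Hessian of f at 0 is [[2, 0], [0, 0]] with rank 1, so corank 1. A Groebner basis of the Jacobian ideal J(f) in C{s,t} is {t^6, s}; counting standard monomials gives mu = 6. Corank 1: A-series; mu = 6 gives A_6.

A_{6}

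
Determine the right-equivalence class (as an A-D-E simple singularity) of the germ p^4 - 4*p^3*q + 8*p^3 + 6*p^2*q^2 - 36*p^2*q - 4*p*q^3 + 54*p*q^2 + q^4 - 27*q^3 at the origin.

E_6

The Hessian of f at 0 has rank 0. Corank 2; j^3 = (2*p - 3*q)^3 is a perfect cube, so E-series; the 4-jet and mu = 6 give E_6.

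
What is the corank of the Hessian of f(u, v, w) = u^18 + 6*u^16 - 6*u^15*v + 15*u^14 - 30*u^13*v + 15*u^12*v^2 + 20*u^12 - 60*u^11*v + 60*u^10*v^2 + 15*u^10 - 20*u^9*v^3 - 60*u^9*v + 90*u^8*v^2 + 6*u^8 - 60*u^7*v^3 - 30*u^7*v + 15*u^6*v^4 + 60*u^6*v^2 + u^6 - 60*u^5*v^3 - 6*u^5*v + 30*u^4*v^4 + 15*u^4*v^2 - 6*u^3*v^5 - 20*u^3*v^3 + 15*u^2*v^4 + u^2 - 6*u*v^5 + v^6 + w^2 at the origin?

1

The Hessian at 0 is [[2, 0, 0], [0, 0, 0], [0, 0, 2]] of rank 2; hence corank 1.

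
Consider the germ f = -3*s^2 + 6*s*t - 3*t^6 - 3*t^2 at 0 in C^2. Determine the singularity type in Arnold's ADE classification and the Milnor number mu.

Type A_5, Milnor number mu = 5.

The Hessian of f at 0 has rank 1. Corank 1: A-series; mu = 5 gives A_5.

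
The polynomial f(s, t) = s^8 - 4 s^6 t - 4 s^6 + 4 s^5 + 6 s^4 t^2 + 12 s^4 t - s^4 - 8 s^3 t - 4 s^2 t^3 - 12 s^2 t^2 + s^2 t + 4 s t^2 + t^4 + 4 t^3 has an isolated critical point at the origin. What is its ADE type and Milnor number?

Type D5, Milnor number mu = 5.

The Hessian of f at 0 has rank 0. Corank 2; j^3 = t*(s + 2*t)^2 has shape L^2 M (L != M), so D-series; mu = 5 gives D_5.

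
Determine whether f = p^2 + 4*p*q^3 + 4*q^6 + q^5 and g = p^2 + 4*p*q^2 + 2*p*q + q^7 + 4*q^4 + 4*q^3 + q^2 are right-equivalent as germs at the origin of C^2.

No.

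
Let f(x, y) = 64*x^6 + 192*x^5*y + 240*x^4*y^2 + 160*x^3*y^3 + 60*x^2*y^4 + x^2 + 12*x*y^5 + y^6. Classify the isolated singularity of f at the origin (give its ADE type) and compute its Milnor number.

The Hessian of f at 0 is [[2, 0], [0, 0]] with rank 1, so corank 1. A Groebner basis of the Jacobian ideal J(f) in C{x,y} is {y^5, x}; counting standard monomials gives mu = 5. Corank 1: A-series; mu = 5 gives A_5.

Type A_5, Milnor number mu = 5.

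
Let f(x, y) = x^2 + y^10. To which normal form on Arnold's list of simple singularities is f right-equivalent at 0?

A_{9}

The Hessian of f at 0 has rank 1. Corank 1: A-series; mu = 9 gives A_9.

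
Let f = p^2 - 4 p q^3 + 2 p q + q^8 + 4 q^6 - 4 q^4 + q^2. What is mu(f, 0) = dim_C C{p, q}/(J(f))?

7

The Hessian of f at 0 has rank 1. Corank 1: A-series; mu = 7 gives A_7.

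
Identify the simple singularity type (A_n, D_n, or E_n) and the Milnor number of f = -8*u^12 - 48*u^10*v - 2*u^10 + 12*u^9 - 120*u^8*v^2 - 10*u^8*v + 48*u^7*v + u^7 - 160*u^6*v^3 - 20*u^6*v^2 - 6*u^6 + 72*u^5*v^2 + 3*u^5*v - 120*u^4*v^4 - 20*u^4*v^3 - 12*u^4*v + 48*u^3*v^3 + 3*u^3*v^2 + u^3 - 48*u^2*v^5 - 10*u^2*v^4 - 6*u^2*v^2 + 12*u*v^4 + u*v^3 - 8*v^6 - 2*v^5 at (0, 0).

The Hessian of f at 0 is [[0, 0], [0, 0]] with rank 0, so corank 2. A Groebner basis of the Jacobian ideal J(f) in C{u,v} is {-u^2/4 + v^4 - v^3/12, u^3, u^2*v + u^2/12 + v^3/36, -u^2/2 + u*v^2 - v^3/6}; counting standard monomials gives mu = 7. Corank 2; j^3 = u^3 is a perfect cube, so E-series; the 4-jet and mu = 7 give E_7.

Type E_{7}, Milnor number mu = 7.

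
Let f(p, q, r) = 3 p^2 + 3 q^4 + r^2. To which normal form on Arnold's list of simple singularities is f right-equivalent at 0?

The Hessian of f at 0 has rank 2. Corank 1: A-series; mu = 3 gives A_3.

A_3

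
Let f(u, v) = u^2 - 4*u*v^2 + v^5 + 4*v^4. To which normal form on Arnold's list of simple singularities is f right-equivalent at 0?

The Hessian of f at 0 has rank 1. Corank 1: A-series; mu = 4 gives A_4.

A_4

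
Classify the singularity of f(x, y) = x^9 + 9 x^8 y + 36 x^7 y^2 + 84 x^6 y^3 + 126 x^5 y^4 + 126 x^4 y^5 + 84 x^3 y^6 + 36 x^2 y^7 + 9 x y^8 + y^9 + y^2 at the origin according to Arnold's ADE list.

The Hessian of f at 0 has rank 1. Corank 1: A-series; mu = 8 gives A_8.

A_8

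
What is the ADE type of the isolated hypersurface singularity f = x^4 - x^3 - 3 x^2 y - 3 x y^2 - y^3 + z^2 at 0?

E6

The Hessian of f at 0 has rank 1. Corank 2; j^3 = -(x + y)^3 is a perfect cube, so E-series; the 4-jet and mu = 6 give E_6.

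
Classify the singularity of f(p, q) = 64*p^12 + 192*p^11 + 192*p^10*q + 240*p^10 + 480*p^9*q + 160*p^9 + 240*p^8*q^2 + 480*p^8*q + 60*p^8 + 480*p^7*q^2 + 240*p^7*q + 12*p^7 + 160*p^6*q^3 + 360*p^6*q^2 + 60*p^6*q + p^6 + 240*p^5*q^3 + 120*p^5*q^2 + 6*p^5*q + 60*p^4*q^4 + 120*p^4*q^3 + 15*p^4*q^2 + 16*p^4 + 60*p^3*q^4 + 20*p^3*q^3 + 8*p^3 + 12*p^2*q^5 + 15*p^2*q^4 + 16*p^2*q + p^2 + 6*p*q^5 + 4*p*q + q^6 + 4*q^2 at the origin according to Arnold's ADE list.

The Hessian of f at 0 is [[2, 4], [4, 8]] with rank 1, so corank 1. A Groebner basis of the Jacobian ideal J(f) in C{p,q} is {p*q^2 - 3*p*q/8 + p/64 - q^2/2 + q/32, 5*p*q/16 - p/64 + q^3 + 3*q^2/8 - q/32, p^2 + p/4 + q/2}; counting standard monomials gives mu = 5. Corank 1: A-series; mu = 5 gives A_5.

A5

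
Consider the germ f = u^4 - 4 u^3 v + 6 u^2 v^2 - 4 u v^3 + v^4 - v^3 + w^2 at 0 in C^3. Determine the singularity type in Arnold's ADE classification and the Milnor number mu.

The Hessian of f at 0 has rank 1. Corank 2; j^3 = -v^3 is a perfect cube, so E-series; the 4-jet and mu = 6 give E_6.

Type E_6, Milnor number mu = 6.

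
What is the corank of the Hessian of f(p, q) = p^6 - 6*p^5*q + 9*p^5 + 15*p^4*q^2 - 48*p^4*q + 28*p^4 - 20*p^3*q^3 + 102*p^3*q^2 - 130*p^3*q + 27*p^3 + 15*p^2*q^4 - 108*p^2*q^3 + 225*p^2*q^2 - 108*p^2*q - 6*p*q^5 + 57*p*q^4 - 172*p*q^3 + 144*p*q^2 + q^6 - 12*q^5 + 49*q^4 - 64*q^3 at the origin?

Hessian at 0 has rank 0.

2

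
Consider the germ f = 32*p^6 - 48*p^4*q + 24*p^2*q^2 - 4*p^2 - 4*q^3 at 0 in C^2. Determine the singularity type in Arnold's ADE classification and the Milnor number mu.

The Hessian of f at 0 has rank 1. Corank 1: A-series; mu = 2 gives A_2.

Type A2, Milnor number mu = 2.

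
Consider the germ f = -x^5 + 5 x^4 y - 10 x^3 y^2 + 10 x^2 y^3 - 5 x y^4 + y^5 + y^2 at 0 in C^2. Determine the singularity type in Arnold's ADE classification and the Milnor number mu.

Type A_{4}, Milnor number mu = 4.

The Hessian of f at 0 has rank 1. Corank 1: A-series; mu = 4 gives A_4.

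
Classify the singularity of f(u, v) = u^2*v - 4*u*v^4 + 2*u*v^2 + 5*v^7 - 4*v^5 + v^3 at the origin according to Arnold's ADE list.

D_8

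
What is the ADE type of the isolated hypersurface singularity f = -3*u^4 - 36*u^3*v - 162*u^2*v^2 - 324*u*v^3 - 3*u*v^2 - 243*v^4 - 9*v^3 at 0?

D_5

The Hessian of f at 0 is [[0, 0], [0, 0]] with rank 0, so corank 2. A Groebner basis of the Jacobian ideal J(f) in C{u,v} is {u^3 + v^2/4, v^3, u*v + 3*v^2}; counting standard monomials gives mu = 5. Corank 2; j^3 = -3*v^2*(u + 3*v) has shape L^2 M (L != M), so D-series; mu = 5 gives D_5.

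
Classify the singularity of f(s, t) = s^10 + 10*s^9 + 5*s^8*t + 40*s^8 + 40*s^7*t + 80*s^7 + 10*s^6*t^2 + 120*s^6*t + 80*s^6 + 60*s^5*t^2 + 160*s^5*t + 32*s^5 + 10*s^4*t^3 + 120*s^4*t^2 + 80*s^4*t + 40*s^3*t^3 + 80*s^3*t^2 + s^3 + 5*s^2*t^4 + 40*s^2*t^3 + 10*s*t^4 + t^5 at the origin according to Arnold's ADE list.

E_8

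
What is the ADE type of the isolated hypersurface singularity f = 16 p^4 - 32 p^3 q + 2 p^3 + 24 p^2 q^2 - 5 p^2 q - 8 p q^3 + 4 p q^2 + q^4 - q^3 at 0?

D5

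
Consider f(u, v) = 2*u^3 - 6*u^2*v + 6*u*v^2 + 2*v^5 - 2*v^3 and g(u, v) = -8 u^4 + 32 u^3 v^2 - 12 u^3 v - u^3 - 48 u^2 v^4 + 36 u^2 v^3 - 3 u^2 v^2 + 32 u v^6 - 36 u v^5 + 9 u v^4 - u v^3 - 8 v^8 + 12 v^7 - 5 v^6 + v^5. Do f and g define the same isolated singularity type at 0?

No.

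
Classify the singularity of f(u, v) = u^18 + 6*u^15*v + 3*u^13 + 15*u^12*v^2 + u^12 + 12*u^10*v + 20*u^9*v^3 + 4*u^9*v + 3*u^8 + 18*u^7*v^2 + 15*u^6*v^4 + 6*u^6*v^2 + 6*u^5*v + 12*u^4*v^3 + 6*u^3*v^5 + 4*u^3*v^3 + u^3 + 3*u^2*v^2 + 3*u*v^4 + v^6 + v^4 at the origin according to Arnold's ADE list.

E_{6}

The Hessian of f at 0 has rank 0. Corank 2; j^3 = u^3 is a perfect cube, so E-series; the 4-jet and mu = 6 give E_6.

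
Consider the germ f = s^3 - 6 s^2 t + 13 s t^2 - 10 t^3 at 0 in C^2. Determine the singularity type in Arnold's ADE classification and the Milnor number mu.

Type D_4, Milnor number mu = 4.

The Hessian of f at 0 has rank 0. Corank 2; j^3 = (s - 2*t)*(s^2 - 4*s*t + 5*t^2) splits into three distinct lines over C (the quadratic factor has nonzero discriminant), so D_4.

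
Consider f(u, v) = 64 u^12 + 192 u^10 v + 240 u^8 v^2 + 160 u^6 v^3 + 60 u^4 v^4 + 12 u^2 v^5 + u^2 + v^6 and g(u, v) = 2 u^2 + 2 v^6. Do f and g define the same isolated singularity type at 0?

The Hessian of f at 0 has rank 1. Corank 1: A-series; mu = 5 gives A_5. The Hessian of g at 0 has rank 1. Corank 1: A-series; mu = 5 gives A_5. Both have type A_5, hence right-equivalent.

Yes.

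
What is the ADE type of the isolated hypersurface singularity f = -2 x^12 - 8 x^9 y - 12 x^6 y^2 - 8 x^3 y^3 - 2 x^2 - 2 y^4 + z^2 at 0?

A_{3}

The Hessian of f at 0 is [[-4, 0, 0], [0, 0, 0], [0, 0, 2]] with rank 2, so corank 1. A Groebner basis of the Jacobian ideal J(f) in C{x,y,z} is {y^3, x, z}; counting standard monomials gives mu = 3. Corank 1: A-series; mu = 3 gives A_3.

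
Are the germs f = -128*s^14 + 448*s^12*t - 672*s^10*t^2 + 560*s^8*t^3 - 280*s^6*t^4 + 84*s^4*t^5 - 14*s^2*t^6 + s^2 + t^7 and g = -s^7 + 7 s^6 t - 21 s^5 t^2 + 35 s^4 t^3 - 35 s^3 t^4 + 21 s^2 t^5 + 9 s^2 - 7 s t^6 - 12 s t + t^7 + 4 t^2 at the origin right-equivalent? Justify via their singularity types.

Yes.

The Hessian of f at 0 is [[2, 0], [0, 0]] with rank 1, so corank 1. A Groebner basis of the Jacobian ideal J(f) in C{s,t} is {t^6, s}; counting standard monomials gives mu = 6. Corank 1: A-series; mu = 6 gives A_6. The Hessian of g at 0 is [[18, -12], [-12, 8]] with rank 1, so corank 1. A Groebner basis of the Jacobian ideal J(g) in C{s,t} is {t^6, s - 2*t/3}; counting standard monomials gives mu = 6. Corank 1: A-series; mu = 6 gives A_6. Both have type A_6, hence right-equivalent.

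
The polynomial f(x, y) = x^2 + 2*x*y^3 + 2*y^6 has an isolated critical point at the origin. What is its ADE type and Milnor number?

The Hessian of f at 0 is [[2, 0], [0, 0]] with rank 1, so corank 1. A Groebner basis of the Jacobian ideal J(f) in C{x,y} is {x*y^2, x + y^3, x^2}; counting standard monomials gives mu = 5. Corank 1: A-series; mu = 5 gives A_5.

Type A5, Milnor number mu = 5.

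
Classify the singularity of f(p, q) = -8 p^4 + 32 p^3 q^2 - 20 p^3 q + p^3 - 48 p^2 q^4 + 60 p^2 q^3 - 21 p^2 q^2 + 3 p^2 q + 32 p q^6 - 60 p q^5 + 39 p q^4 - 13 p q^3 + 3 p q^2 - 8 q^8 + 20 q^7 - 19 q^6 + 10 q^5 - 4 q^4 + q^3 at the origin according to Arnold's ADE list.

E7

The Hessian of f at 0 is [[0, 0], [0, 0]] with rank 0, so corank 2. A Groebner basis of the Jacobian ideal J(f) in C{p,q} is {p^2/3 + 2*p*q/3 + q^4 + q^3/9 + q^2/3, p^3 + q^3, p^2*q + p^2/9 + 2*p*q/9 - 26*q^3/27 + q^2/9, -p^2/9 + p*q^2 - 2*p*q/9 + 26*q^3/27 - q^2/9}; counting standard monomials gives mu = 7. Corank 2; j^3 = (p + q)^3 is a perfect cube, so E-series; the 4-jet and mu = 7 give E_7.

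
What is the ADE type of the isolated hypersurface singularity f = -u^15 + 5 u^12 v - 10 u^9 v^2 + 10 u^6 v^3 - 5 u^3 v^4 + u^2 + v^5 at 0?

A4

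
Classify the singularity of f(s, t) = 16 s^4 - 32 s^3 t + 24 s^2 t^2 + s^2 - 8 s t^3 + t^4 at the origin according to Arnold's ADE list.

A_3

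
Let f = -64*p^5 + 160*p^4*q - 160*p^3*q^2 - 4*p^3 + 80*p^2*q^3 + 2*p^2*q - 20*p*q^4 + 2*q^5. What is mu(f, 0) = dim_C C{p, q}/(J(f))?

6

The Hessian of f at 0 has rank 0. Corank 2; j^3 = -2*p^2*(2*p - q) has shape L^2 M (L != M), so D-series; mu = 6 gives D_6.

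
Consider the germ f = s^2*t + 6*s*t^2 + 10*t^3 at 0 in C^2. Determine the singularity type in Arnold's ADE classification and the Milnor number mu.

The Hessian of f at 0 has rank 0. Corank 2; j^3 = t*(s^2 + 6*s*t + 10*t^2) splits into three distinct lines over C (the quadratic factor has nonzero discriminant), so D_4.

Type D_{4}, Milnor number mu = 4.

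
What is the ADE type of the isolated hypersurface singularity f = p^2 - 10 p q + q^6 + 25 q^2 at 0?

The Hessian of f at 0 has rank 1. Corank 1: A-series; mu = 5 gives A_5.

A_5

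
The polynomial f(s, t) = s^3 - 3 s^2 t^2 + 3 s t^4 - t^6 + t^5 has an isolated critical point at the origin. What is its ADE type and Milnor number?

The Hessian of f at 0 is [[0, 0], [0, 0]] with rank 0, so corank 2. A Groebner basis of the Jacobian ideal J(f) in C{s,t} is {t^4, s^3, -s^2/2 + s*t^2}; counting standard monomials gives mu = 8. Corank 2; j^3 = s^3 is a perfect cube, so E-series; the 5-jet and mu = 8 give E_8.

Type E_8, Milnor number mu = 8.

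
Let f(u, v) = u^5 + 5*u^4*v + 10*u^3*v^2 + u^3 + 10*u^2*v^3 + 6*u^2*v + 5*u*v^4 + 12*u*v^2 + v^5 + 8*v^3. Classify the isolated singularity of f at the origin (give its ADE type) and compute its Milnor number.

Type E_{8}, Milnor number mu = 8.

The Hessian of f at 0 has rank 0. Corank 2; j^3 = (u + 2*v)^3 is a perfect cube, so E-series; the 5-jet and mu = 8 give E_8.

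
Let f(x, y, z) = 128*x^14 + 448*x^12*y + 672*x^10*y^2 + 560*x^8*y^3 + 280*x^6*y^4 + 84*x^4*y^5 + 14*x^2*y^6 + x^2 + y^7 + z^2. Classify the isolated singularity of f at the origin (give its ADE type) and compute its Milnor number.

Type A_6, Milnor number mu = 6.

The Hessian of f at 0 has rank 2. Corank 1: A-series; mu = 6 gives A_6.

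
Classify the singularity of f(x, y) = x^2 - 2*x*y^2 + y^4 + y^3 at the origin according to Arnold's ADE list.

A_{2}

The Hessian of f at 0 has rank 1. Corank 1: A-series; mu = 2 gives A_2.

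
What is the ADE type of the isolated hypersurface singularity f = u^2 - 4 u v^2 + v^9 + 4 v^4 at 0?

A_8

The Hessian of f at 0 has rank 1. Corank 1: A-series; mu = 8 gives A_8.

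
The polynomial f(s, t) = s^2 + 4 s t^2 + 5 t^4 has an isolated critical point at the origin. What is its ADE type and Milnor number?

Type A_{3}, Milnor number mu = 3.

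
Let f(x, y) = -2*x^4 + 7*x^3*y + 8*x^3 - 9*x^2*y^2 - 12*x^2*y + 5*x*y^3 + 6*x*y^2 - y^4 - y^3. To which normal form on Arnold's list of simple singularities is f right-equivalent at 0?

The Hessian of f at 0 is [[0, 0], [0, 0]] with rank 0, so corank 2. A Groebner basis of the Jacobian ideal J(f) in C{x,y} is {768*x^2 - 768*x*y + y^4 + 8*y^3 + 192*y^2, x^3 - 36*x^2 + 36*x*y - y^3/2 - 9*y^2, x^2*y - 40*x^2 + 40*x*y - 2*y^3/3 - 10*y^2, -32*x^2 + x*y^2 + 32*x*y - 5*y^3/6 - 8*y^2}; counting standard monomials gives mu = 7. Corank 2; j^3 = (2*x - y)^3 is a perfect cube, so E-series; the 4-jet and mu = 7 give E_7.

E_{7}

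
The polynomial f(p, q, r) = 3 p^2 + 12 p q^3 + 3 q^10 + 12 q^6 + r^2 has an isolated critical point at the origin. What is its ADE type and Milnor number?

Type A_9, Milnor number mu = 9.

The Hessian of f at 0 has rank 2. Corank 1: A-series; mu = 9 gives A_9.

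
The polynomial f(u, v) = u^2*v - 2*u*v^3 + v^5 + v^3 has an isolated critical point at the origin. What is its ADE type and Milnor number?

The Hessian of f at 0 has rank 0. Corank 2; j^3 = v*(u^2 + v^2) splits into three distinct lines over C (the quadratic factor has nonzero discriminant), so D_4.

Type D_{4}, Milnor number mu = 4.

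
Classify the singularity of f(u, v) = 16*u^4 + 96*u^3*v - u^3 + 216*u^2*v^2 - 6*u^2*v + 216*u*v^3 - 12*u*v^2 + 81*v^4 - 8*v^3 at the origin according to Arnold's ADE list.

The Hessian of f at 0 is [[0, 0], [0, 0]] with rank 0, so corank 2. A Groebner basis of the Jacobian ideal J(f) in C{u,v} is {v^4, u*v^2 + 11*v^3/6, u^2 + 4*u*v + 4*v^2}; counting standard monomials gives mu = 6. Corank 2; j^3 = -(u + 2*v)^3 is a perfect cube, so E-series; the 4-jet and mu = 6 give E_6.

E_6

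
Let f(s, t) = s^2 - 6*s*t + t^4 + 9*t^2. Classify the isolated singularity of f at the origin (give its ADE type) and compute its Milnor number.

The Hessian of f at 0 has rank 1. Corank 1: A-series; mu = 3 gives A_3.

Type A_3, Milnor number mu = 3.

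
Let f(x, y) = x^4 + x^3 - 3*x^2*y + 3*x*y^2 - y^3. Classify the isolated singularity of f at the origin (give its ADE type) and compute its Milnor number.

Type E_{6}, Milnor number mu = 6.

The Hessian of f at 0 has rank 0. Corank 2; j^3 = (x - y)^3 is a perfect cube, so E-series; the 4-jet and mu = 6 give E_6.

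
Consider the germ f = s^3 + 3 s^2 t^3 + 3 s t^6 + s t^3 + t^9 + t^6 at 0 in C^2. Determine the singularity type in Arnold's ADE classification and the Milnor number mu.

Type E_7, Milnor number mu = 7.

The Hessian of f at 0 is [[0, 0], [0, 0]] with rank 0, so corank 2. A Groebner basis of the Jacobian ideal J(f) in C{s,t} is {s^3, s*t^2, 3*s^2 + t^3}; counting standard monomials gives mu = 7. Corank 2; j^3 = s^3 is a perfect cube, so E-series; the 4-jet and mu = 7 give E_7.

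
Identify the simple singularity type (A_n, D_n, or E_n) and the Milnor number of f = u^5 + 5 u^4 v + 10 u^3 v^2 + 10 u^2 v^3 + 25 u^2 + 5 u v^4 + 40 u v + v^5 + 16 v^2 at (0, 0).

The Hessian of f at 0 has rank 1. Corank 1: A-series; mu = 4 gives A_4.

Type A4, Milnor number mu = 4.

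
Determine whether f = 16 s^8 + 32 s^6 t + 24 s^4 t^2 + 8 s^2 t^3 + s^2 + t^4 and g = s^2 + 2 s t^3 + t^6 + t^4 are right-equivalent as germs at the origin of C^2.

Yes.

The Hessian of f at 0 is [[2, 0], [0, 0]] with rank 1, so corank 1. A Groebner basis of the Jacobian ideal J(f) in C{s,t} is {t^3, s}; counting standard monomials gives mu = 3. Corank 1: A-series; mu = 3 gives A_3. The Hessian of g at 0 is [[2, 0], [0, 0]] with rank 1, so corank 1. A Groebner basis of the Jacobian ideal J(g) in C{s,t} is {t^3, s}; counting standard monomials gives mu = 3. Corank 1: A-series; mu = 3 gives A_3. Both have type A_3, hence right-equivalent.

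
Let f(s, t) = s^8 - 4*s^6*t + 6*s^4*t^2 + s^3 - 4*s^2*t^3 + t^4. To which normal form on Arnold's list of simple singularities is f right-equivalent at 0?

E_6

The Hessian of f at 0 is [[0, 0], [0, 0]] with rank 0, so corank 2. A Groebner basis of the Jacobian ideal J(f) in C{s,t} is {t^3, s^2}; counting standard monomials gives mu = 6. Corank 2; j^3 = s^3 is a perfect cube, so E-series; the 4-jet and mu = 6 give E_6.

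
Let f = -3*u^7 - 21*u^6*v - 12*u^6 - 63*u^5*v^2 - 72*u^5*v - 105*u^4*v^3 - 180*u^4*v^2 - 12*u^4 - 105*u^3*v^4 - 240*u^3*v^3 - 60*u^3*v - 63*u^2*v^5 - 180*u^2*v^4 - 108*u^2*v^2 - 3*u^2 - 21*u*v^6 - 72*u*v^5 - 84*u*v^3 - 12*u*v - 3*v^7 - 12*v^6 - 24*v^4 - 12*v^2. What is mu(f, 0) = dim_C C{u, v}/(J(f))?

6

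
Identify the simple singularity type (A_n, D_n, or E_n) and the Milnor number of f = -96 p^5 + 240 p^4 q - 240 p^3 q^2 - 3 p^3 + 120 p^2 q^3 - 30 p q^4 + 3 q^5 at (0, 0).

The Hessian of f at 0 is [[0, 0], [0, 0]] with rank 0, so corank 2. A Groebner basis of the Jacobian ideal J(f) in C{p,q} is {q^5, p*q^3 - q^4/8, p^2}; counting standard monomials gives mu = 8. Corank 2; j^3 = -3*p^3 is a perfect cube, so E-series; the 5-jet and mu = 8 give E_8.

Type E_{8}, Milnor number mu = 8.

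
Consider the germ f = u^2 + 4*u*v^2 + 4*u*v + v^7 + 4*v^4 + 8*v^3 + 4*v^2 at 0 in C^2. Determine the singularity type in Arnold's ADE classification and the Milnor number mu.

Type A_{6}, Milnor number mu = 6.

The Hessian of f at 0 has rank 1. Corank 1: A-series; mu = 6 gives A_6.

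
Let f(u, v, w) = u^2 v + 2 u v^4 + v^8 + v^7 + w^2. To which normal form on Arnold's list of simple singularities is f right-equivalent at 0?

The Hessian of f at 0 has rank 1. Corank 2; j^3 = u^2*v has shape L^2 M (L != M), so D-series; mu = 9 gives D_9.

D_{9}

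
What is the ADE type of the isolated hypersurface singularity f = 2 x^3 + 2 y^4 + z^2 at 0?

E6

The Hessian of f at 0 has rank 1. Corank 2; j^3 = 2*x^3 is a perfect cube, so E-series; the 4-jet and mu = 6 give E_6.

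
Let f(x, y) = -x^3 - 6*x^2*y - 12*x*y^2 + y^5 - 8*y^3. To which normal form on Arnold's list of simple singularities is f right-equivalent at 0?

E8

The Hessian of f at 0 has rank 0. Corank 2; j^3 = -(x + 2*y)^3 is a perfect cube, so E-series; the 5-jet and mu = 8 give E_8.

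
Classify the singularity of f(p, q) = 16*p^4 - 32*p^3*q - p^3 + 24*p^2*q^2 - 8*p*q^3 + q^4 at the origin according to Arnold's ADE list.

The Hessian of f at 0 has rank 0. Corank 2; j^3 = -p^3 is a perfect cube, so E-series; the 4-jet and mu = 6 give E_6.

E_{6}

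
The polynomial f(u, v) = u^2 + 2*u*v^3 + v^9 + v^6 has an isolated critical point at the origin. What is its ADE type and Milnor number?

The Hessian of f at 0 has rank 1. Corank 1: A-series; mu = 8 gives A_8.

Type A_{8}, Milnor number mu = 8.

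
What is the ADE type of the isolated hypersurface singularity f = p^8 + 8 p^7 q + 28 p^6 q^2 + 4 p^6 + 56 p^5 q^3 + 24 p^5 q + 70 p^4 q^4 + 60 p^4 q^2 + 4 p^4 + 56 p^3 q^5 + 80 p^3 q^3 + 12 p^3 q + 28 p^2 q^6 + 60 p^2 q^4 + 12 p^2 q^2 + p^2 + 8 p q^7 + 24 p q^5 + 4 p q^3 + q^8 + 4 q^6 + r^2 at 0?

The Hessian of f at 0 has rank 2. Corank 1: A-series; mu = 7 gives A_7.

A7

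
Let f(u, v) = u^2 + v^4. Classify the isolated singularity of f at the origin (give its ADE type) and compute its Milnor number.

Type A3, Milnor number mu = 3.

The Hessian of f at 0 has rank 1. Corank 1: A-series; mu = 3 gives A_3.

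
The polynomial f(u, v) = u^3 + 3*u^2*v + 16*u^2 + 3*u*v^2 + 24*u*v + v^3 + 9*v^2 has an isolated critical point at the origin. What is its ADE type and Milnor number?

The Hessian of f at 0 has rank 1. Corank 1: A-series; mu = 2 gives A_2.

Type A_2, Milnor number mu = 2.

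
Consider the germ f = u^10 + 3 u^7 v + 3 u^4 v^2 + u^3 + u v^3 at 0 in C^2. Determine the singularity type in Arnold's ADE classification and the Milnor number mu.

Type E_{7}, Milnor number mu = 7.

The Hessian of f at 0 has rank 0. Corank 2; j^3 = u^3 is a perfect cube, so E-series; the 4-jet and mu = 7 give E_7.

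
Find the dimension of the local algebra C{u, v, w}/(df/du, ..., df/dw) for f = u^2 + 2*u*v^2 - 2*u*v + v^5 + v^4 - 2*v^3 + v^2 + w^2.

4

The Hessian of f at 0 is [[2, -2, 0], [-2, 2, 0], [0, 0, 2]] with rank 2, so corank 1. A Groebner basis of the Jacobian ideal J(f) in C{u,v,w} is {u^2 - 2*u*v - u + v, u + v^2 - v, w}; counting standard monomials gives mu = 4. Corank 1: A-series; mu = 4 gives A_4.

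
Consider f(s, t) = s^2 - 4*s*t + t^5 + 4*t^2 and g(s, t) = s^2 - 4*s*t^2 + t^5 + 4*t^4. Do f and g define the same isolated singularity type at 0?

Yes.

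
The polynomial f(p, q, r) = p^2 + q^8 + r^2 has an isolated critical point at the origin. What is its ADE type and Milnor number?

Type A7, Milnor number mu = 7.

The Hessian of f at 0 is [[2, 0, 0], [0, 0, 0], [0, 0, 2]] with rank 2, so corank 1. A Groebner basis of the Jacobian ideal J(f) in C{p,q,r} is {q^7, p, r}; counting standard monomials gives mu = 7. Corank 1: A-series; mu = 7 gives A_7.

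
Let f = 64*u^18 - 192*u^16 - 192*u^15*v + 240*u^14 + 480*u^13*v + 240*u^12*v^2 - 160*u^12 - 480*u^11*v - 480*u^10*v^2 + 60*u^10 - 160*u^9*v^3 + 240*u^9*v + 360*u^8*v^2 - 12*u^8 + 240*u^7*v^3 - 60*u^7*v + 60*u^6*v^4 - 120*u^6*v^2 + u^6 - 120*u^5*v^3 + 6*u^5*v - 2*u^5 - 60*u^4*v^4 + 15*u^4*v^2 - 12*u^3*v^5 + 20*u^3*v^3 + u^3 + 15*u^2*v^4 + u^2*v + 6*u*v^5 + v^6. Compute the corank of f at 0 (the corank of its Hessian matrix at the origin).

The Hessian at 0 is [[0, 0], [0, 0]] of rank 0; hence corank 2.

2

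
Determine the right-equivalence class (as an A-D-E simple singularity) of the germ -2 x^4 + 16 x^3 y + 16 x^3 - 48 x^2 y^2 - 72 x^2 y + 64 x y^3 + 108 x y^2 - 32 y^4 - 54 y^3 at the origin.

E6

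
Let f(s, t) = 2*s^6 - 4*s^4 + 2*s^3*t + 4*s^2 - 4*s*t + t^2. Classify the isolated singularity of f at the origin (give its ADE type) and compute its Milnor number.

Type A_{5}, Milnor number mu = 5.

The Hessian of f at 0 has rank 1. Corank 1: A-series; mu = 5 gives A_5.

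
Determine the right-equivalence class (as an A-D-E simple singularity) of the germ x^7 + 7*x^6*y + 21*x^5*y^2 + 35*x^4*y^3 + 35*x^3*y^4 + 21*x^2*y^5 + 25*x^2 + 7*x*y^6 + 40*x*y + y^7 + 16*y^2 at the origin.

The Hessian of f at 0 is [[50, 40], [40, 32]] with rank 1, so corank 1. A Groebner basis of the Jacobian ideal J(f) in C{x,y} is {y^6, x + 4*y/5}; counting standard monomials gives mu = 6. Corank 1: A-series; mu = 6 gives A_6.

A_{6}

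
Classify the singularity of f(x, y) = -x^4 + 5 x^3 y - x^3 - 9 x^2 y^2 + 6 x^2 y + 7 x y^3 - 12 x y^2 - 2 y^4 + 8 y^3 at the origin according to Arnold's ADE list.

E_{7}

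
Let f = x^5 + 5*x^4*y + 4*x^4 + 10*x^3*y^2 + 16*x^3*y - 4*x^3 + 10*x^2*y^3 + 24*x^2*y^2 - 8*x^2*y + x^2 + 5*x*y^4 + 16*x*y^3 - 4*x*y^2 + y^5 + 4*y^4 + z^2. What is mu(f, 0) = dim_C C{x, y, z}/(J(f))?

4

The Hessian of f at 0 is [[2, 0, 0], [0, 0, 0], [0, 0, 2]] with rank 2, so corank 1. A Groebner basis of the Jacobian ideal J(f) in C{x,y,z} is {-x/8 + y^3 + y^2/4, x^2, x*y - x/4 + y^2/2, z}; counting standard monomials gives mu = 4. Corank 1: A-series; mu = 4 gives A_4.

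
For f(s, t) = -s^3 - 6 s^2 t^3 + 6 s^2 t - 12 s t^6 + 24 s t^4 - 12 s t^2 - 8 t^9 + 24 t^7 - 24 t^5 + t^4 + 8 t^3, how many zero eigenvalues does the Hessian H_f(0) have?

2

The Hessian at 0 is [[0, 0], [0, 0]] of rank 0; hence corank 2.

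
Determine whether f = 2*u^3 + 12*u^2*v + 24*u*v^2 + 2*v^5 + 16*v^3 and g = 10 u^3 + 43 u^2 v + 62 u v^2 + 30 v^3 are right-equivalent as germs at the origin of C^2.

No.

The Hessian of f at 0 is [[0, 0], [0, 0]] with rank 0, so corank 2. A Groebner basis of the Jacobian ideal J(f) in C{u,v} is {v^4, u^2 + 4*u*v + 4*v^2}; counting standard monomials gives mu = 8. Corank 2; j^3 = 2*(u + 2*v)^3 is a perfect cube, so E-series; the 5-jet and mu = 8 give E_8. The Hessian of g at 0 is [[0, 0], [0, 0]] with rank 0, so corank 2. A Groebner basis of the Jacobian ideal J(g) in C{u,v} is {v^3, u^2 - 26*v^2/11, u*v + 17*v^2/11}; counting standard monomials gives mu = 4. Corank 2; j^3 = (2*u + 3*v)*(5*u^2 + 14*u*v + 10*v^2) splits into three distinct lines over C (the quadratic factor has nonzero discriminant), so D_4. f is E_8 but g is D_4, hence not right-equivalent.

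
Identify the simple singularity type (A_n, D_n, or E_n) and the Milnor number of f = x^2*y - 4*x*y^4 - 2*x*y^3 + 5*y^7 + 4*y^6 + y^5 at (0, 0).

Type D_8, Milnor number mu = 8.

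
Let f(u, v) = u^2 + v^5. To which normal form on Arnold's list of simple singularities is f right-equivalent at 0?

A_{4}

The Hessian of f at 0 has rank 1. Corank 1: A-series; mu = 4 gives A_4.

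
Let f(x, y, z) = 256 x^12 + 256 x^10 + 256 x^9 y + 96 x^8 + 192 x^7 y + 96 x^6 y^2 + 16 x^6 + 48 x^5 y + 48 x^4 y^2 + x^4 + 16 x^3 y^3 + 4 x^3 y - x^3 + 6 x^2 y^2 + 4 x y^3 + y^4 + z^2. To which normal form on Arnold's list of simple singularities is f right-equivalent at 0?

E_6

The Hessian of f at 0 is [[0, 0, 0], [0, 0, 0], [0, 0, 2]] with rank 1, so corank 2. A Groebner basis of the Jacobian ideal J(f) in C{x,y,z} is {y^4, x*y^2 + y^3/3, x^2, z}; counting standard monomials gives mu = 6. Corank 2; j^3 = -x^3 is a perfect cube, so E-series; the 4-jet and mu = 6 give E_6.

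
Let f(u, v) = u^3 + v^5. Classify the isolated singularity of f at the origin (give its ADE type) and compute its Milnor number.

Type E_8, Milnor number mu = 8.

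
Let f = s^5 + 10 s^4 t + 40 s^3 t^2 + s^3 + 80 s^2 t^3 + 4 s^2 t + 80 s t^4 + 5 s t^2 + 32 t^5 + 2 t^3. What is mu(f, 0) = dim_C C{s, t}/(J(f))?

6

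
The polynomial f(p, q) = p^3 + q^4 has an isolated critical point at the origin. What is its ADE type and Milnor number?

Type E_6, Milnor number mu = 6.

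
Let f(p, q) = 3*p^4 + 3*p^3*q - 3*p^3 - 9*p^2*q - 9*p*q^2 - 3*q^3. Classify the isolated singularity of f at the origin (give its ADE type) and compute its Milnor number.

The Hessian of f at 0 is [[0, 0], [0, 0]] with rank 0, so corank 2. A Groebner basis of the Jacobian ideal J(f) in C{p,q} is {3*p^2 + 6*p*q + q^4 + q^3 + 3*q^2, p^3 - 3*p^2 - 6*p*q - 3*q^2, p^2*q + 3*p^2 + 6*p*q + 3*q^2, -2*p^2 + p*q^2 - 4*p*q + q^3/3 - 2*q^2}; counting standard monomials gives mu = 7. Corank 2; j^3 = -3*(p + q)^3 is a perfect cube, so E-series; the 4-jet and mu = 7 give E_7.

Type E_{7}, Milnor number mu = 7.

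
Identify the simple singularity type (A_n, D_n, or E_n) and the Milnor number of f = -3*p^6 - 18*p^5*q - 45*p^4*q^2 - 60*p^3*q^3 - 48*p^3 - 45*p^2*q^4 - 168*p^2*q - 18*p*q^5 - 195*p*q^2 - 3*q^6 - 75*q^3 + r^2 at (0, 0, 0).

Type D_{7}, Milnor number mu = 7.

The Hessian of f at 0 is [[0, 0, 0], [0, 0, 0], [0, 0, 2]] with rank 1, so corank 2. A Groebner basis of the Jacobian ideal J(f) in C{p,q,r} is {-2048*p*q/3 + q^5 - 2560*q^2/3, p*q^2 + 5*q^3/4, p^2 + 9*p*q/4 + 5*q^2/4, r}; counting standard monomials gives mu = 7. Corank 2; j^3 = -3*(p + q)*(4*p + 5*q)^2 has shape L^2 M (L != M), so D-series; mu = 7 gives D_7.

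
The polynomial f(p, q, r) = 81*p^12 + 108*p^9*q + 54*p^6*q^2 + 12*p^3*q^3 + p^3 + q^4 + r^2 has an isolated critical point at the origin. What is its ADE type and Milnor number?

Type E_6, Milnor number mu = 6.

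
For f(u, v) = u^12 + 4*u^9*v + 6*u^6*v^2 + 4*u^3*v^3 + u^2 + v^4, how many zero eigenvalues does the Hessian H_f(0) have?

1

The Hessian at 0 is [[2, 0], [0, 0]] of rank 1; hence corank 1.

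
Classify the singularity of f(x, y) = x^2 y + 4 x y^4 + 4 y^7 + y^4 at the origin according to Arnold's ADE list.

The Hessian of f at 0 has rank 0. Corank 2; j^3 = x^2*y has shape L^2 M (L != M), so D-series; mu = 5 gives D_5.

D_{5}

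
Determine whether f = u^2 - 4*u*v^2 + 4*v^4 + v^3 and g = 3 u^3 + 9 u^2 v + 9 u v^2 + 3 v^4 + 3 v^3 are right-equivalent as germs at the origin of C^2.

The Hessian of f at 0 is [[2, 0], [0, 0]] with rank 1, so corank 1. A Groebner basis of the Jacobian ideal J(f) in C{u,v} is {v^2, u}; counting standard monomials gives mu = 2. Corank 1: A-series; mu = 2 gives A_2. The Hessian of g at 0 is [[0, 0], [0, 0]] with rank 0, so corank 2. A Groebner basis of the Jacobian ideal J(g) in C{u,v} is {v^3, u^2 + 2*u*v + v^2}; counting standard monomials gives mu = 6. Corank 2; j^3 = 3*(u + v)^3 is a perfect cube, so E-series; the 4-jet and mu = 6 give E_6. f is A_2 but g is E_6, hence not right-equivalent.

No.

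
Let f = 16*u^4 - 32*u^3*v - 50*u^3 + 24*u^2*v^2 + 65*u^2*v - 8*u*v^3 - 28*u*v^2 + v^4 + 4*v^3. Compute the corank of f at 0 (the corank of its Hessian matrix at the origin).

2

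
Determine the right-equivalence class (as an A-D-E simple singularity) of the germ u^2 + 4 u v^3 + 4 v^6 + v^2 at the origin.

A_{1}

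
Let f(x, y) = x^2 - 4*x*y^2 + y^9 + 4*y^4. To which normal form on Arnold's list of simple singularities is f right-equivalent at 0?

The Hessian of f at 0 is [[2, 0], [0, 0]] with rank 1, so corank 1. A Groebner basis of the Jacobian ideal J(f) in C{x,y} is {x^4, -x/2 + y^2}; counting standard monomials gives mu = 8. Corank 1: A-series; mu = 8 gives A_8.

A_{8}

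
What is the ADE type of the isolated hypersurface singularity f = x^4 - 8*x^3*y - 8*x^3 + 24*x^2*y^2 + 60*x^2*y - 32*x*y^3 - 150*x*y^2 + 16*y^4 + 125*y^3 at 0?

The Hessian of f at 0 has rank 0. Corank 2; j^3 = -(2*x - 5*y)^3 is a perfect cube, so E-series; the 4-jet and mu = 6 give E_6.

E_{6}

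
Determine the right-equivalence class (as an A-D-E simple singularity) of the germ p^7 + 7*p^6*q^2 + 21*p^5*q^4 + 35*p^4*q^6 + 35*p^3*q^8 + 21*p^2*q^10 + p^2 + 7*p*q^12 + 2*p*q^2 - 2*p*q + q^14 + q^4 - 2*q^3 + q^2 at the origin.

The Hessian of f at 0 has rank 1. Corank 1: A-series; mu = 6 gives A_6.

A6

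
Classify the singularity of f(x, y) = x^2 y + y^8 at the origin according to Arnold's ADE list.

D_9

The Hessian of f at 0 is [[0, 0], [0, 0]] with rank 0, so corank 2. A Groebner basis of the Jacobian ideal J(f) in C{x,y} is {x^2/8 + y^7, x^3, x*y}; counting standard monomials gives mu = 9. Corank 2; j^3 = x^2*y has shape L^2 M (L != M), so D-series; mu = 9 gives D_9.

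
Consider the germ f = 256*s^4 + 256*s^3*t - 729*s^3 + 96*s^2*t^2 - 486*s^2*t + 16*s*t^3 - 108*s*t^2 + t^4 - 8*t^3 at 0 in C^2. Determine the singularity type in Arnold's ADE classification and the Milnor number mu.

Type E_6, Milnor number mu = 6.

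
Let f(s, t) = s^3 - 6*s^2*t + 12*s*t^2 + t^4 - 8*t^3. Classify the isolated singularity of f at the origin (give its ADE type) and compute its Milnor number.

Type E_{6}, Milnor number mu = 6.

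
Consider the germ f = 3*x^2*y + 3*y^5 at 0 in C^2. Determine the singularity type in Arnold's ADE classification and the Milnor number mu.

Type D6, Milnor number mu = 6.

The Hessian of f at 0 is [[0, 0], [0, 0]] with rank 0, so corank 2. A Groebner basis of the Jacobian ideal J(f) in C{x,y} is {x^2/5 + y^4, x^3, x*y}; counting standard monomials gives mu = 6. Corank 2; j^3 = 3*x^2*y has shape L^2 M (L != M), so D-series; mu = 6 gives D_6.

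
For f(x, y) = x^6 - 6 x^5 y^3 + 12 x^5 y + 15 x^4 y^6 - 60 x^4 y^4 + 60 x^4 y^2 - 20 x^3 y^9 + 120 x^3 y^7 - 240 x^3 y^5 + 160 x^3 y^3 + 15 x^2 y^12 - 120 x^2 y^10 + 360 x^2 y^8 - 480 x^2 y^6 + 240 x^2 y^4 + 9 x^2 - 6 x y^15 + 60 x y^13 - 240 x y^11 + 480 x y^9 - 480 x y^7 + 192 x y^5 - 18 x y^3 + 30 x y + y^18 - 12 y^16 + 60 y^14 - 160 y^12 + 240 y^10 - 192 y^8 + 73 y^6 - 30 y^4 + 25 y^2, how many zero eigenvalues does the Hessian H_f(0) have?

1

The Hessian at 0 is [[18, 30], [30, 50]] of rank 1; hence corank 1.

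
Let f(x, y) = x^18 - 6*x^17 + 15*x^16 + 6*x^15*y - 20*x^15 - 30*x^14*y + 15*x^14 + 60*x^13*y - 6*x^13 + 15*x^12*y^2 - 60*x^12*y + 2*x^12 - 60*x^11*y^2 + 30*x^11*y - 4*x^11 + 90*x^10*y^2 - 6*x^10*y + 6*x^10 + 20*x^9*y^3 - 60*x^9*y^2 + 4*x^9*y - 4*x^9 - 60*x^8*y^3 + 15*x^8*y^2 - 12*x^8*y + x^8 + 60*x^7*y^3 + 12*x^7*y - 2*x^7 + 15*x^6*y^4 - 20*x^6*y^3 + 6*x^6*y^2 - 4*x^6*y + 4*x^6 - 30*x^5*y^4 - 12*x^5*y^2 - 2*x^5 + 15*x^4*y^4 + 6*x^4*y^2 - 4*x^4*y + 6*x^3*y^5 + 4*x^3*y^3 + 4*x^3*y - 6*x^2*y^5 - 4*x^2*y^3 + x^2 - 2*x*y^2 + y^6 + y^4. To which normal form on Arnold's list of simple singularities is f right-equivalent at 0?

The Hessian of f at 0 is [[2, 0], [0, 0]] with rank 1, so corank 1. A Groebner basis of the Jacobian ideal J(f) in C{x,y} is {x^3, x^2*y, -x + y^2}; counting standard monomials gives mu = 5. Corank 1: A-series; mu = 5 gives A_5.

A5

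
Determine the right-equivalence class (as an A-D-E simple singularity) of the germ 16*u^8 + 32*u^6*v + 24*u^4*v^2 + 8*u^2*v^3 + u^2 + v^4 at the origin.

The Hessian of f at 0 has rank 1. Corank 1: A-series; mu = 3 gives A_3.

A3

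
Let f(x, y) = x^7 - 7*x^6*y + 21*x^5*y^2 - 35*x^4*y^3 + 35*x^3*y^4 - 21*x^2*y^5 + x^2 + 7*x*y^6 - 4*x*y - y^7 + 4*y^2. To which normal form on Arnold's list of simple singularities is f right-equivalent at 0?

A_{6}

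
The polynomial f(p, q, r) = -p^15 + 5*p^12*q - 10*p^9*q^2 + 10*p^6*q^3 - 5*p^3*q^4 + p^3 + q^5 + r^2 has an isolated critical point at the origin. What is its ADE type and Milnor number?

Type E_8, Milnor number mu = 8.

The Hessian of f at 0 is [[0, 0, 0], [0, 0, 0], [0, 0, 2]] with rank 1, so corank 2. A Groebner basis of the Jacobian ideal J(f) in C{p,q,r} is {q^4, p^2, r}; counting standard monomials gives mu = 8. Corank 2; j^3 = p^3 is a perfect cube, so E-series; the 5-jet and mu = 8 give E_8.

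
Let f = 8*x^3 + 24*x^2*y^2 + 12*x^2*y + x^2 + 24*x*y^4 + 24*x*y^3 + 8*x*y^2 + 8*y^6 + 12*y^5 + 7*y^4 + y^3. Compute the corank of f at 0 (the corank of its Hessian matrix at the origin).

Hessian at 0 has rank 1.

1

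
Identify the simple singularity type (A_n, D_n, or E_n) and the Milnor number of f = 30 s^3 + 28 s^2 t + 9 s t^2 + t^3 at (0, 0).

Type D_4, Milnor number mu = 4.

The Hessian of f at 0 has rank 0. Corank 2; j^3 = (3*s + t)*(10*s^2 + 6*s*t + t^2) splits into three distinct lines over C (the quadratic factor has nonzero discriminant), so D_4.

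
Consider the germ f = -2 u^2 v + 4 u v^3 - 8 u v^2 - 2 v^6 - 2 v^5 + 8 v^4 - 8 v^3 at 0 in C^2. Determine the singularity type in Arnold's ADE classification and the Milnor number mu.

The Hessian of f at 0 has rank 0. Corank 2; j^3 = -2*v*(u + 2*v)^2 has shape L^2 M (L != M), so D-series; mu = 7 gives D_7.

Type D7, Milnor number mu = 7.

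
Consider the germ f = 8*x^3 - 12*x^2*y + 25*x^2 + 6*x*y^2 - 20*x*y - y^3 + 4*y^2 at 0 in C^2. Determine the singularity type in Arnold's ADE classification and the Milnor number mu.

Type A2, Milnor number mu = 2.

The Hessian of f at 0 has rank 1. Corank 1: A-series; mu = 2 gives A_2.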